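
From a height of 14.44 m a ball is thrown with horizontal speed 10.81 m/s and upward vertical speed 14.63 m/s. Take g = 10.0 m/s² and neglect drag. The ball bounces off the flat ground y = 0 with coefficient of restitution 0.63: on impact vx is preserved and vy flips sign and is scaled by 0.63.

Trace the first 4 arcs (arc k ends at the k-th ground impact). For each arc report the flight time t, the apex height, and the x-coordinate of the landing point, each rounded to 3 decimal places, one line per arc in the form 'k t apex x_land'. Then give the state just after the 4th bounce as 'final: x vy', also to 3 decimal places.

Arc 1: start y=14.440, vy=14.630 → t=3.705, apex=25.142, x_land=40.055, impact vy=-22.424
  bounce: vy ← 0.63·22.424 = 14.127
Arc 2: start y=0.000, vy=14.127 → t=2.825, apex=9.979, x_land=70.598, impact vy=-14.127
  bounce: vy ← 0.63·14.127 = 8.900
Arc 3: start y=0.000, vy=8.900 → t=1.780, apex=3.961, x_land=89.840, impact vy=-8.900
  bounce: vy ← 0.63·8.900 = 5.607
Arc 4: start y=0.000, vy=5.607 → t=1.121, apex=1.572, x_land=101.963, impact vy=-5.607
  bounce: vy ← 0.63·5.607 = 3.532

1 3.705 25.142 40.055
2 2.825 9.979 70.598
3 1.780 3.961 89.840
4 1.121 1.572 101.963
final: 101.963 3.532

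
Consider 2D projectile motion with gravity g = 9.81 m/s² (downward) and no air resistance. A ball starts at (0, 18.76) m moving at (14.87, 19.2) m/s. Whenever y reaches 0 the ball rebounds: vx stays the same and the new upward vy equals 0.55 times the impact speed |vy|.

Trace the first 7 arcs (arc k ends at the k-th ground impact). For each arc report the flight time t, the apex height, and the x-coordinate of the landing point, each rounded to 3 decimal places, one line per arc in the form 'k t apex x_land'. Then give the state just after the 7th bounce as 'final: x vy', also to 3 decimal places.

Arc 1: start y=18.760, vy=19.200 → t=4.724, apex=37.549, x_land=70.246, impact vy=-27.142
  bounce: vy ← 0.55·27.142 = 14.928
Arc 2: start y=0.000, vy=14.928 → t=3.043, apex=11.359, x_land=115.503, impact vy=-14.928
  bounce: vy ← 0.55·14.928 = 8.211
Arc 3: start y=0.000, vy=8.211 → t=1.674, apex=3.436, x_land=140.394, impact vy=-8.211
  bounce: vy ← 0.55·8.211 = 4.516
Arc 4: start y=0.000, vy=4.516 → t=0.921, apex=1.039, x_land=154.084, impact vy=-4.516
  bounce: vy ← 0.55·4.516 = 2.484
Arc 5: start y=0.000, vy=2.484 → t=0.506, apex=0.314, x_land=161.614, impact vy=-2.484
  bounce: vy ← 0.55·2.484 = 1.366
Arc 6: start y=0.000, vy=1.366 → t=0.278, apex=0.095, x_land=165.755, impact vy=-1.366
  bounce: vy ← 0.55·1.366 = 0.751
Arc 7: start y=0.000, vy=0.751 → t=0.153, apex=0.029, x_land=168.033, impact vy=-0.751
  bounce: vy ← 0.55·0.751 = 0.413

1 4.724 37.549 70.246
2 3.043 11.359 115.503
3 1.674 3.436 140.394
4 0.921 1.039 154.084
5 0.506 0.314 161.614
6 0.278 0.095 165.755
7 0.153 0.029 168.033
final: 168.033 0.413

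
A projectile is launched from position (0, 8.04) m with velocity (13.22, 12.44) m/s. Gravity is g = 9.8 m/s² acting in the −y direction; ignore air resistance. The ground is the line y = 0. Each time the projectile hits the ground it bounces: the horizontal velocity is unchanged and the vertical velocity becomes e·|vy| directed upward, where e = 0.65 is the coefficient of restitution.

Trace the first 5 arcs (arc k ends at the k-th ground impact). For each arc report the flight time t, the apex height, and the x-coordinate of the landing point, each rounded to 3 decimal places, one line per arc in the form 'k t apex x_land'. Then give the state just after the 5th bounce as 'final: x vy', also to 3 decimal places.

1 3.073 15.936 40.622
2 2.344 6.733 71.615
3 1.524 2.845 91.760
4 0.991 1.202 104.855
5 0.644 0.508 113.366
final: 113.366 2.051

Arc 1: start y=8.040, vy=12.440 → t=3.073, apex=15.936, x_land=40.622, impact vy=-17.673
  bounce: vy ← 0.65·17.673 = 11.487
Arc 2: start y=0.000, vy=11.487 → t=2.344, apex=6.733, x_land=71.615, impact vy=-11.487
  bounce: vy ← 0.65·11.487 = 7.467
Arc 3: start y=0.000, vy=7.467 → t=1.524, apex=2.845, x_land=91.760, impact vy=-7.467
  bounce: vy ← 0.65·7.467 = 4.853
Arc 4: start y=0.000, vy=4.853 → t=0.991, apex=1.202, x_land=104.855, impact vy=-4.853
  bounce: vy ← 0.65·4.853 = 3.155
Arc 5: start y=0.000, vy=3.155 → t=0.644, apex=0.508, x_land=113.366, impact vy=-3.155
  bounce: vy ← 0.65·3.155 = 2.051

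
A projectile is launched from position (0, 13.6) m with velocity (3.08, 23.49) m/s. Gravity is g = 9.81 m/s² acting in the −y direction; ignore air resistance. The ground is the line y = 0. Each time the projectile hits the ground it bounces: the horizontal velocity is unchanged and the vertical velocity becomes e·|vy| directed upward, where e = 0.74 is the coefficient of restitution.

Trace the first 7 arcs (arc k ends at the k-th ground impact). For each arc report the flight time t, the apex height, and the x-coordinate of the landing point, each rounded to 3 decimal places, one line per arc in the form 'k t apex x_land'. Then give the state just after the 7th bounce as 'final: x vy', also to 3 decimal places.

1 5.311 41.723 16.358
2 4.317 22.848 29.653
3 3.194 12.511 39.491
4 2.364 6.851 46.771
5 1.749 3.752 52.159
6 1.294 2.054 56.145
7 0.958 1.125 59.095
final: 59.095 3.477

Arc 1: start y=13.600, vy=23.490 → t=5.311, apex=41.723, x_land=16.358, impact vy=-28.611
  bounce: vy ← 0.74·28.611 = 21.172
Arc 2: start y=0.000, vy=21.172 → t=4.317, apex=22.848, x_land=29.653, impact vy=-21.172
  bounce: vy ← 0.74·21.172 = 15.668
Arc 3: start y=0.000, vy=15.668 → t=3.194, apex=12.511, x_land=39.491, impact vy=-15.668
  bounce: vy ← 0.74·15.668 = 11.594
Arc 4: start y=0.000, vy=11.594 → t=2.364, apex=6.851, x_land=46.771, impact vy=-11.594
  bounce: vy ← 0.74·11.594 = 8.580
Arc 5: start y=0.000, vy=8.580 → t=1.749, apex=3.752, x_land=52.159, impact vy=-8.580
  bounce: vy ← 0.74·8.580 = 6.349
Arc 6: start y=0.000, vy=6.349 → t=1.294, apex=2.054, x_land=56.145, impact vy=-6.349
  bounce: vy ← 0.74·6.349 = 4.698
Arc 7: start y=0.000, vy=4.698 → t=0.958, apex=1.125, x_land=59.095, impact vy=-4.698
  bounce: vy ← 0.74·4.698 = 3.477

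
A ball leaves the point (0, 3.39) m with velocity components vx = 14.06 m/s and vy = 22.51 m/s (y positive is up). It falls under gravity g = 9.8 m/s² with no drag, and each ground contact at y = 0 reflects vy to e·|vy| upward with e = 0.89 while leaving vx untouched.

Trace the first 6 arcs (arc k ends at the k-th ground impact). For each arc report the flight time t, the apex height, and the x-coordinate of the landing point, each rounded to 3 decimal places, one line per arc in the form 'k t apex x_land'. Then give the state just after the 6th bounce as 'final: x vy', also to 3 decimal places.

1 4.740 29.242 66.642
2 4.348 23.163 127.780
3 3.870 18.347 182.193
4 3.444 14.533 230.620
5 3.065 11.511 273.721
6 2.728 9.118 312.080
final: 312.080 11.898

Arc 1: start y=3.390, vy=22.510 → t=4.740, apex=29.242, x_land=66.642, impact vy=-23.940
  bounce: vy ← 0.89·23.940 = 21.307
Arc 2: start y=0.000, vy=21.307 → t=4.348, apex=23.163, x_land=127.780, impact vy=-21.307
  bounce: vy ← 0.89·21.307 = 18.963
Arc 3: start y=0.000, vy=18.963 → t=3.870, apex=18.347, x_land=182.193, impact vy=-18.963
  bounce: vy ← 0.89·18.963 = 16.877
Arc 4: start y=0.000, vy=16.877 → t=3.444, apex=14.533, x_land=230.620, impact vy=-16.877
  bounce: vy ← 0.89·16.877 = 15.021
Arc 5: start y=0.000, vy=15.021 → t=3.065, apex=11.511, x_land=273.721, impact vy=-15.021
  bounce: vy ← 0.89·15.021 = 13.368
Arc 6: start y=0.000, vy=13.368 → t=2.728, apex=9.118, x_land=312.080, impact vy=-13.368
  bounce: vy ← 0.89·13.368 = 11.898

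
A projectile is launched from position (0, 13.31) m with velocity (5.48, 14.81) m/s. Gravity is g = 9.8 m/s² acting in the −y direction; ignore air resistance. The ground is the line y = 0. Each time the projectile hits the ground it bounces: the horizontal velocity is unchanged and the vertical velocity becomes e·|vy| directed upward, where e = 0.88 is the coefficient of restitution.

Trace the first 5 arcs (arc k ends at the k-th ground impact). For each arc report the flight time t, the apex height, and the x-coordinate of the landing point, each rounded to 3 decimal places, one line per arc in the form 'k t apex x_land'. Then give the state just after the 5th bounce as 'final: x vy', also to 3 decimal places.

Arc 1: start y=13.310, vy=14.810 → t=3.747, apex=24.501, x_land=20.535, impact vy=-21.914
  bounce: vy ← 0.88·21.914 = 19.284
Arc 2: start y=0.000, vy=19.284 → t=3.936, apex=18.973, x_land=42.102, impact vy=-19.284
  bounce: vy ← 0.88·19.284 = 16.970
Arc 3: start y=0.000, vy=16.970 → t=3.463, apex=14.693, x_land=61.081, impact vy=-16.970
  bounce: vy ← 0.88·16.970 = 14.934
Arc 4: start y=0.000, vy=14.934 → t=3.048, apex=11.378, x_land=77.782, impact vy=-14.934
  bounce: vy ← 0.88·14.934 = 13.142
Arc 5: start y=0.000, vy=13.142 → t=2.682, apex=8.811, x_land=92.479, impact vy=-13.142
  bounce: vy ← 0.88·13.142 = 11.565

1 3.747 24.501 20.535
2 3.936 18.973 42.102
3 3.463 14.693 61.081
4 3.048 11.378 77.782
5 2.682 8.811 92.479
final: 92.479 11.565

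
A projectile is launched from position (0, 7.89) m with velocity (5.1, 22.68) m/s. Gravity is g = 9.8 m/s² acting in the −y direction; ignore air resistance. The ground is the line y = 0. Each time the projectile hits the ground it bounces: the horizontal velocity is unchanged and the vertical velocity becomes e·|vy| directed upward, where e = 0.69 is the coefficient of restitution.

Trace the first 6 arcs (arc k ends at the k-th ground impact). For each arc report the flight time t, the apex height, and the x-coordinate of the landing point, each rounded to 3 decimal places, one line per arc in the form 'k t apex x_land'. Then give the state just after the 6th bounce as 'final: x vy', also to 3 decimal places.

Arc 1: start y=7.890, vy=22.680 → t=4.954, apex=34.134, x_land=25.263, impact vy=-25.866
  bounce: vy ← 0.69·25.866 = 17.847
Arc 2: start y=0.000, vy=17.847 → t=3.642, apex=16.251, x_land=43.839, impact vy=-17.847
  bounce: vy ← 0.69·17.847 = 12.315
Arc 3: start y=0.000, vy=12.315 → t=2.513, apex=7.737, x_land=56.656, impact vy=-12.315
  bounce: vy ← 0.69·12.315 = 8.497
Arc 4: start y=0.000, vy=8.497 → t=1.734, apex=3.684, x_land=65.500, impact vy=-8.497
  bounce: vy ← 0.69·8.497 = 5.863
Arc 5: start y=0.000, vy=5.863 → t=1.197, apex=1.754, x_land=71.603, impact vy=-5.863
  bounce: vy ← 0.69·5.863 = 4.045
Arc 6: start y=0.000, vy=4.045 → t=0.826, apex=0.835, x_land=75.813, impact vy=-4.045
  bounce: vy ← 0.69·4.045 = 2.791

1 4.954 34.134 25.263
2 3.642 16.251 43.839
3 2.513 7.737 56.656
4 1.734 3.684 65.500
5 1.197 1.754 71.603
6 0.826 0.835 75.813
final: 75.813 2.791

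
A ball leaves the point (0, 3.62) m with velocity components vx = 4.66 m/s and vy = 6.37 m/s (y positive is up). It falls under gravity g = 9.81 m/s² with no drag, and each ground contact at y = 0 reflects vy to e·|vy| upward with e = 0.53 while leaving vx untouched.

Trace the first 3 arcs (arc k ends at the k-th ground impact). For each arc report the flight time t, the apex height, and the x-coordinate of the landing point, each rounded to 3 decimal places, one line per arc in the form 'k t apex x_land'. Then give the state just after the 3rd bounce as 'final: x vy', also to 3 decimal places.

Arc 1: start y=3.620, vy=6.370 → t=1.726, apex=5.688, x_land=8.044, impact vy=-10.564
  bounce: vy ← 0.53·10.564 = 5.599
Arc 2: start y=0.000, vy=5.599 → t=1.141, apex=1.598, x_land=13.363, impact vy=-5.599
  bounce: vy ← 0.53·5.599 = 2.967
Arc 3: start y=0.000, vy=2.967 → t=0.605, apex=0.449, x_land=16.183, impact vy=-2.967
  bounce: vy ← 0.53·2.967 = 1.573

1 1.726 5.688 8.044
2 1.141 1.598 13.363
3 0.605 0.449 16.183
final: 16.183 1.573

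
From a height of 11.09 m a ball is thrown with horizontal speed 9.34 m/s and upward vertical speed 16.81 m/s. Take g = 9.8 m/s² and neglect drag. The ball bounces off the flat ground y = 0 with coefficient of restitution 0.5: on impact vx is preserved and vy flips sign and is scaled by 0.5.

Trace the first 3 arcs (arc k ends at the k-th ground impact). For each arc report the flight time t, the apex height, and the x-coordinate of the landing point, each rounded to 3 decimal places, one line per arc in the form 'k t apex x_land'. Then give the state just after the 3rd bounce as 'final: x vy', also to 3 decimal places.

Arc 1: start y=11.090, vy=16.810 → t=3.997, apex=25.507, x_land=37.331, impact vy=-22.359
  bounce: vy ← 0.5·22.359 = 11.180
Arc 2: start y=0.000, vy=11.180 → t=2.282, apex=6.377, x_land=58.641, impact vy=-11.180
  bounce: vy ← 0.5·11.180 = 5.590
Arc 3: start y=0.000, vy=5.590 → t=1.141, apex=1.594, x_land=69.296, impact vy=-5.590
  bounce: vy ← 0.5·5.590 = 2.795

1 3.997 25.507 37.331
2 2.282 6.377 58.641
3 1.141 1.594 69.296
final: 69.296 2.795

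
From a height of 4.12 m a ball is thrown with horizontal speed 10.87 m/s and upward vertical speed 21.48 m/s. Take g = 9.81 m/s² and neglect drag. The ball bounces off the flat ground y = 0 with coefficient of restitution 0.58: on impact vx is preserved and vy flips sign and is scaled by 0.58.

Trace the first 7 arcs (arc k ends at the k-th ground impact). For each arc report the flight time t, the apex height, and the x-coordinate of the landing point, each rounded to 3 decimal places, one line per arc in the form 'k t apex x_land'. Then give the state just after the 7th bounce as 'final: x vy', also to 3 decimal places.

1 4.563 27.636 49.603
2 2.753 9.297 79.533
3 1.597 3.127 96.892
4 0.926 1.052 106.961
5 0.537 0.354 112.801
6 0.312 0.119 116.188
7 0.181 0.040 118.152
final: 118.152 0.514

Arc 1: start y=4.120, vy=21.480 → t=4.563, apex=27.636, x_land=49.603, impact vy=-23.286
  bounce: vy ← 0.58·23.286 = 13.506
Arc 2: start y=0.000, vy=13.506 → t=2.753, apex=9.297, x_land=79.533, impact vy=-13.506
  bounce: vy ← 0.58·13.506 = 7.833
Arc 3: start y=0.000, vy=7.833 → t=1.597, apex=3.127, x_land=96.892, impact vy=-7.833
  bounce: vy ← 0.58·7.833 = 4.543
Arc 4: start y=0.000, vy=4.543 → t=0.926, apex=1.052, x_land=106.961, impact vy=-4.543
  bounce: vy ← 0.58·4.543 = 2.635
Arc 5: start y=0.000, vy=2.635 → t=0.537, apex=0.354, x_land=112.801, impact vy=-2.635
  bounce: vy ← 0.58·2.635 = 1.528
Arc 6: start y=0.000, vy=1.528 → t=0.312, apex=0.119, x_land=116.188, impact vy=-1.528
  bounce: vy ← 0.58·1.528 = 0.886
Arc 7: start y=0.000, vy=0.886 → t=0.181, apex=0.040, x_land=118.152, impact vy=-0.886
  bounce: vy ← 0.58·0.886 = 0.514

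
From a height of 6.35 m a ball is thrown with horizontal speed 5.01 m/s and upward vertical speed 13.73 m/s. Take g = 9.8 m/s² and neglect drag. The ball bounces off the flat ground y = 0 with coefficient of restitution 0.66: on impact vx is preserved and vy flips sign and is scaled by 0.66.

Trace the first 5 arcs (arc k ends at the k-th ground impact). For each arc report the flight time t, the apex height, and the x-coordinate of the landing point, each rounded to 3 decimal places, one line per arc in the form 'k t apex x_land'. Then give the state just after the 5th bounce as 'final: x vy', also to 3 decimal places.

Arc 1: start y=6.350, vy=13.730 → t=3.206, apex=15.968, x_land=16.063, impact vy=-17.691
  bounce: vy ← 0.66·17.691 = 11.676
Arc 2: start y=0.000, vy=11.676 → t=2.383, apex=6.956, x_land=28.001, impact vy=-11.676
  bounce: vy ← 0.66·11.676 = 7.706
Arc 3: start y=0.000, vy=7.706 → t=1.573, apex=3.030, x_land=35.881, impact vy=-7.706
  bounce: vy ← 0.66·7.706 = 5.086
Arc 4: start y=0.000, vy=5.086 → t=1.038, apex=1.320, x_land=41.081, impact vy=-5.086
  bounce: vy ← 0.66·5.086 = 3.357
Arc 5: start y=0.000, vy=3.357 → t=0.685, apex=0.575, x_land=44.513, impact vy=-3.357
  bounce: vy ← 0.66·3.357 = 2.216

1 3.206 15.968 16.063
2 2.383 6.956 28.001
3 1.573 3.030 35.881
4 1.038 1.320 41.081
5 0.685 0.575 44.513
final: 44.513 2.216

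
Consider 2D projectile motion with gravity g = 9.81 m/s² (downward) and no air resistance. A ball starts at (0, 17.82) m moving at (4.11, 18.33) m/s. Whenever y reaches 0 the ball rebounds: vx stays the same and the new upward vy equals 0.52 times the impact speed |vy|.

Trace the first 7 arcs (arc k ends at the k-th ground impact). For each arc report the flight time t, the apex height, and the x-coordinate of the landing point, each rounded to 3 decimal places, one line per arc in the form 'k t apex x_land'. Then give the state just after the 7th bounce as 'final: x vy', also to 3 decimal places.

1 4.538 34.945 18.650
2 2.776 9.449 30.059
3 1.443 2.555 35.991
4 0.751 0.691 39.076
5 0.390 0.187 40.681
6 0.203 0.051 41.515
7 0.106 0.014 41.949
final: 41.949 0.269

Arc 1: start y=17.820, vy=18.330 → t=4.538, apex=34.945, x_land=18.650, impact vy=-26.184
  bounce: vy ← 0.52·26.184 = 13.616
Arc 2: start y=0.000, vy=13.616 → t=2.776, apex=9.449, x_land=30.059, impact vy=-13.616
  bounce: vy ← 0.52·13.616 = 7.080
Arc 3: start y=0.000, vy=7.080 → t=1.443, apex=2.555, x_land=35.991, impact vy=-7.080
  bounce: vy ← 0.52·7.080 = 3.682
Arc 4: start y=0.000, vy=3.682 → t=0.751, apex=0.691, x_land=39.076, impact vy=-3.682
  bounce: vy ← 0.52·3.682 = 1.914
Arc 5: start y=0.000, vy=1.914 → t=0.390, apex=0.187, x_land=40.681, impact vy=-1.914
  bounce: vy ← 0.52·1.914 = 0.996
Arc 6: start y=0.000, vy=0.996 → t=0.203, apex=0.051, x_land=41.515, impact vy=-0.996
  bounce: vy ← 0.52·0.996 = 0.518
Arc 7: start y=0.000, vy=0.518 → t=0.106, apex=0.014, x_land=41.949, impact vy=-0.518
  bounce: vy ← 0.52·0.518 = 0.269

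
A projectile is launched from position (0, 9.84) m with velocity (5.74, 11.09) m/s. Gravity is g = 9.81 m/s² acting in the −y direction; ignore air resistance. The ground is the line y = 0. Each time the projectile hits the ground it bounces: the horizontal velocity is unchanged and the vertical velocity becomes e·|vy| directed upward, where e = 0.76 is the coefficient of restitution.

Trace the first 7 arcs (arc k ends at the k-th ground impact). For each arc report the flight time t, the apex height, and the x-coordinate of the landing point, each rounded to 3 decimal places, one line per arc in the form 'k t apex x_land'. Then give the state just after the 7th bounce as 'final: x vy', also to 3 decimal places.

1 2.943 16.109 16.891
2 2.755 9.304 32.702
3 2.093 5.374 44.719
4 1.591 3.104 53.851
5 1.209 1.793 60.792
6 0.919 1.036 66.067
7 0.698 0.598 70.076
final: 70.076 2.604

Arc 1: start y=9.840, vy=11.090 → t=2.943, apex=16.109, x_land=16.891, impact vy=-17.778
  bounce: vy ← 0.76·17.778 = 13.511
Arc 2: start y=0.000, vy=13.511 → t=2.755, apex=9.304, x_land=32.702, impact vy=-13.511
  bounce: vy ← 0.76·13.511 = 10.268
Arc 3: start y=0.000, vy=10.268 → t=2.093, apex=5.374, x_land=44.719, impact vy=-10.268
  bounce: vy ← 0.76·10.268 = 7.804
Arc 4: start y=0.000, vy=7.804 → t=1.591, apex=3.104, x_land=53.851, impact vy=-7.804
  bounce: vy ← 0.76·7.804 = 5.931
Arc 5: start y=0.000, vy=5.931 → t=1.209, apex=1.793, x_land=60.792, impact vy=-5.931
  bounce: vy ← 0.76·5.931 = 4.508
Arc 6: start y=0.000, vy=4.508 → t=0.919, apex=1.036, x_land=66.067, impact vy=-4.508
  bounce: vy ← 0.76·4.508 = 3.426
Arc 7: start y=0.000, vy=3.426 → t=0.698, apex=0.598, x_land=70.076, impact vy=-3.426
  bounce: vy ← 0.76·3.426 = 2.604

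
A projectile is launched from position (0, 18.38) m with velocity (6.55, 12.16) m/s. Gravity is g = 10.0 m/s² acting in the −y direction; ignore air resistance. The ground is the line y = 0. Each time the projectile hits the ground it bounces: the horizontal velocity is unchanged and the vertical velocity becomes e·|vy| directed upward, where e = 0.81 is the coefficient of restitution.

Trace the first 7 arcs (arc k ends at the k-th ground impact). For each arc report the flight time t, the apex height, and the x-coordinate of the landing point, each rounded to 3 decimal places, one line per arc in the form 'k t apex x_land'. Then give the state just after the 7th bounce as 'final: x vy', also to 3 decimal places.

Arc 1: start y=18.380, vy=12.160 → t=3.486, apex=25.773, x_land=22.836, impact vy=-22.704
  bounce: vy ← 0.81·22.704 = 18.390
Arc 2: start y=0.000, vy=18.390 → t=3.678, apex=16.910, x_land=46.927, impact vy=-18.390
  bounce: vy ← 0.81·18.390 = 14.896
Arc 3: start y=0.000, vy=14.896 → t=2.979, apex=11.095, x_land=66.441, impact vy=-14.896
  bounce: vy ← 0.81·14.896 = 12.066
Arc 4: start y=0.000, vy=12.066 → t=2.413, apex=7.279, x_land=82.247, impact vy=-12.066
  bounce: vy ← 0.81·12.066 = 9.773
Arc 5: start y=0.000, vy=9.773 → t=1.955, apex=4.776, x_land=95.050, impact vy=-9.773
  bounce: vy ← 0.81·9.773 = 7.916
Arc 6: start y=0.000, vy=7.916 → t=1.583, apex=3.133, x_land=105.420, impact vy=-7.916
  bounce: vy ← 0.81·7.916 = 6.412
Arc 7: start y=0.000, vy=6.412 → t=1.282, apex=2.056, x_land=113.820, impact vy=-6.412
  bounce: vy ← 0.81·6.412 = 5.194

1 3.486 25.773 22.836
2 3.678 16.910 46.927
3 2.979 11.095 66.441
4 2.413 7.279 82.247
5 1.955 4.776 95.050
6 1.583 3.133 105.420
7 1.282 2.056 113.820
final: 113.820 5.194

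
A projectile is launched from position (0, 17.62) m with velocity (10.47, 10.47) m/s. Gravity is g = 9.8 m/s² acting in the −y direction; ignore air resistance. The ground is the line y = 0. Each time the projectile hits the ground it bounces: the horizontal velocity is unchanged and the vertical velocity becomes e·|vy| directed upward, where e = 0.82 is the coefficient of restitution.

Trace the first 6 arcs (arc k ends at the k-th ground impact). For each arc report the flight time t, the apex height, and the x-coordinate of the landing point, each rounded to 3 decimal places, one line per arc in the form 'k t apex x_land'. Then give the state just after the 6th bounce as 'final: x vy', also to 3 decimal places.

1 3.245 23.213 33.974
2 3.570 15.608 71.347
3 2.927 10.495 101.993
4 2.400 7.057 127.122
5 1.968 4.745 147.729
6 1.614 3.191 164.626
final: 164.626 6.484

Arc 1: start y=17.620, vy=10.470 → t=3.245, apex=23.213, x_land=33.974, impact vy=-21.330
  bounce: vy ← 0.82·21.330 = 17.491
Arc 2: start y=0.000, vy=17.491 → t=3.570, apex=15.608, x_land=71.347, impact vy=-17.491
  bounce: vy ← 0.82·17.491 = 14.342
Arc 3: start y=0.000, vy=14.342 → t=2.927, apex=10.495, x_land=101.993, impact vy=-14.342
  bounce: vy ← 0.82·14.342 = 11.761
Arc 4: start y=0.000, vy=11.761 → t=2.400, apex=7.057, x_land=127.122, impact vy=-11.761
  bounce: vy ← 0.82·11.761 = 9.644
Arc 5: start y=0.000, vy=9.644 → t=1.968, apex=4.745, x_land=147.729, impact vy=-9.644
  bounce: vy ← 0.82·9.644 = 7.908
Arc 6: start y=0.000, vy=7.908 → t=1.614, apex=3.191, x_land=164.626, impact vy=-7.908
  bounce: vy ← 0.82·7.908 = 6.484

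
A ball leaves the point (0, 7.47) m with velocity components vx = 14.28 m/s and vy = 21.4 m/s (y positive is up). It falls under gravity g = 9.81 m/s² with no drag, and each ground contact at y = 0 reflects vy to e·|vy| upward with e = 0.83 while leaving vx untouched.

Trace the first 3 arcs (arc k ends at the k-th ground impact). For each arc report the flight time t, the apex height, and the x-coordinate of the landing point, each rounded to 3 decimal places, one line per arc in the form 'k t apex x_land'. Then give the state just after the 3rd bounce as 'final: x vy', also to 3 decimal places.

Arc 1: start y=7.470, vy=21.400 → t=4.688, apex=30.811, x_land=66.941, impact vy=-24.587
  bounce: vy ← 0.83·24.587 = 20.407
Arc 2: start y=0.000, vy=20.407 → t=4.160, apex=21.226, x_land=126.353, impact vy=-20.407
  bounce: vy ← 0.83·20.407 = 16.938
Arc 3: start y=0.000, vy=16.938 → t=3.453, apex=14.623, x_land=175.665, impact vy=-16.938
  bounce: vy ← 0.83·16.938 = 14.059

1 4.688 30.811 66.941
2 4.160 21.226 126.353
3 3.453 14.623 175.665
final: 175.665 14.059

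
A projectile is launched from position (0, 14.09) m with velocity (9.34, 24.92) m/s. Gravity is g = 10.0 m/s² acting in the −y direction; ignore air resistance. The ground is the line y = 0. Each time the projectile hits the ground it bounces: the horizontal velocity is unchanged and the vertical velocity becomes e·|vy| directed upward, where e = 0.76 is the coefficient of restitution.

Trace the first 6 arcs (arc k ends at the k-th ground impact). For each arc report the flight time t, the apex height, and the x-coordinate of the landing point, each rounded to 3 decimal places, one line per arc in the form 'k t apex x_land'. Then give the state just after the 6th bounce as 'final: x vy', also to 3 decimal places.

Arc 1: start y=14.090, vy=24.920 → t=5.497, apex=45.140, x_land=51.339, impact vy=-30.047
  bounce: vy ← 0.76·30.047 = 22.836
Arc 2: start y=0.000, vy=22.836 → t=4.567, apex=26.073, x_land=93.996, impact vy=-22.836
  bounce: vy ← 0.76·22.836 = 17.355
Arc 3: start y=0.000, vy=17.355 → t=3.471, apex=15.060, x_land=126.415, impact vy=-17.355
  bounce: vy ← 0.76·17.355 = 13.190
Arc 4: start y=0.000, vy=13.190 → t=2.638, apex=8.699, x_land=151.053, impact vy=-13.190
  bounce: vy ← 0.76·13.190 = 10.024
Arc 5: start y=0.000, vy=10.024 → t=2.005, apex=5.024, x_land=169.779, impact vy=-10.024
  bounce: vy ← 0.76·10.024 = 7.618
Arc 6: start y=0.000, vy=7.618 → t=1.524, apex=2.902, x_land=184.010, impact vy=-7.618
  bounce: vy ← 0.76·7.618 = 5.790

1 5.497 45.140 51.339
2 4.567 26.073 93.996
3 3.471 15.060 126.415
4 2.638 8.699 151.053
5 2.005 5.024 169.779
6 1.524 2.902 184.010
final: 184.010 5.790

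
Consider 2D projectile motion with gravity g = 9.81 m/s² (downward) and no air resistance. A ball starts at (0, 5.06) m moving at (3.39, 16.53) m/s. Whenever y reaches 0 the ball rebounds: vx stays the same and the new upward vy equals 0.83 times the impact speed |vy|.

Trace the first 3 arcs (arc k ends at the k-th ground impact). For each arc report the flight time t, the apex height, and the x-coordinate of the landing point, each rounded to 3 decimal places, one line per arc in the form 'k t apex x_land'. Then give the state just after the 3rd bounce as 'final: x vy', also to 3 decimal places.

1 3.652 18.987 12.382
2 3.266 13.080 23.454
3 2.711 9.011 32.643
final: 32.643 11.036

Arc 1: start y=5.060, vy=16.530 → t=3.652, apex=18.987, x_land=12.382, impact vy=-19.301
  bounce: vy ← 0.83·19.301 = 16.020
Arc 2: start y=0.000, vy=16.020 → t=3.266, apex=13.080, x_land=23.454, impact vy=-16.020
  bounce: vy ← 0.83·16.020 = 13.296
Arc 3: start y=0.000, vy=13.296 → t=2.711, apex=9.011, x_land=32.643, impact vy=-13.296
  bounce: vy ← 0.83·13.296 = 11.036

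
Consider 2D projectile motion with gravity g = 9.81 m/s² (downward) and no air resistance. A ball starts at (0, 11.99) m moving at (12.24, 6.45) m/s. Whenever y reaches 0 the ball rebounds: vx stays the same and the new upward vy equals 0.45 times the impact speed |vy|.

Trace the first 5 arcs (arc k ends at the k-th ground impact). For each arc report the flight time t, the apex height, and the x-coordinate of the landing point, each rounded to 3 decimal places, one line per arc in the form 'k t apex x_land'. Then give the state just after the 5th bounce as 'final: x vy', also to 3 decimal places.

Arc 1: start y=11.990, vy=6.450 → t=2.354, apex=14.110, x_land=28.808, impact vy=-16.639
  bounce: vy ← 0.45·16.639 = 7.487
Arc 2: start y=0.000, vy=7.487 → t=1.526, apex=2.857, x_land=47.492, impact vy=-7.487
  bounce: vy ← 0.45·7.487 = 3.369
Arc 3: start y=0.000, vy=3.369 → t=0.687, apex=0.579, x_land=55.900, impact vy=-3.369
  bounce: vy ← 0.45·3.369 = 1.516
Arc 4: start y=0.000, vy=1.516 → t=0.309, apex=0.117, x_land=59.684, impact vy=-1.516
  bounce: vy ← 0.45·1.516 = 0.682
Arc 5: start y=0.000, vy=0.682 → t=0.139, apex=0.024, x_land=61.386, impact vy=-0.682
  bounce: vy ← 0.45·0.682 = 0.307

1 2.354 14.110 28.808
2 1.526 2.857 47.492
3 0.687 0.579 55.900
4 0.309 0.117 59.684
5 0.139 0.024 61.386
final: 61.386 0.307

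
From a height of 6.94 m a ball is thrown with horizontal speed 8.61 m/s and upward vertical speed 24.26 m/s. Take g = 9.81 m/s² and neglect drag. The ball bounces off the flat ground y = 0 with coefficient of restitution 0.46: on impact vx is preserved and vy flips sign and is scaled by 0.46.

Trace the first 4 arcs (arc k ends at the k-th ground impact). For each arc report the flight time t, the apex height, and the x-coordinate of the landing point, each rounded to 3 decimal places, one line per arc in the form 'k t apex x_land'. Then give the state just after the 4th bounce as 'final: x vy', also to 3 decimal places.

Arc 1: start y=6.940, vy=24.260 → t=5.217, apex=36.937, x_land=44.920, impact vy=-26.920
  bounce: vy ← 0.46·26.920 = 12.383
Arc 2: start y=0.000, vy=12.383 → t=2.525, apex=7.816, x_land=66.657, impact vy=-12.383
  bounce: vy ← 0.46·12.383 = 5.696
Arc 3: start y=0.000, vy=5.696 → t=1.161, apex=1.654, x_land=76.656, impact vy=-5.696
  bounce: vy ← 0.46·5.696 = 2.620
Arc 4: start y=0.000, vy=2.620 → t=0.534, apex=0.350, x_land=81.256, impact vy=-2.620
  bounce: vy ← 0.46·2.620 = 1.205

1 5.217 36.937 44.920
2 2.525 7.816 66.657
3 1.161 1.654 76.656
4 0.534 0.350 81.256
final: 81.256 1.205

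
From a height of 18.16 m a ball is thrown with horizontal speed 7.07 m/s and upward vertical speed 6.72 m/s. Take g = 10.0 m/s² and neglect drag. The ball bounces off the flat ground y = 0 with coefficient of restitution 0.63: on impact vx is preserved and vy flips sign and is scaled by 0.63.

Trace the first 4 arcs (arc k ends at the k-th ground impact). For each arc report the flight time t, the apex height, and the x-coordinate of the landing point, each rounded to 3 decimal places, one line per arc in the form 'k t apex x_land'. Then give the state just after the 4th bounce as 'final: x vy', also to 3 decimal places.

1 2.693 20.418 19.038
2 2.546 8.104 37.040
3 1.604 3.216 48.381
4 1.011 1.277 55.525
final: 55.525 3.183

Arc 1: start y=18.160, vy=6.720 → t=2.693, apex=20.418, x_land=19.038, impact vy=-20.208
  bounce: vy ← 0.63·20.208 = 12.731
Arc 2: start y=0.000, vy=12.731 → t=2.546, apex=8.104, x_land=37.040, impact vy=-12.731
  bounce: vy ← 0.63·12.731 = 8.021
Arc 3: start y=0.000, vy=8.021 → t=1.604, apex=3.216, x_land=48.381, impact vy=-8.021
  bounce: vy ← 0.63·8.021 = 5.053
Arc 4: start y=0.000, vy=5.053 → t=1.011, apex=1.277, x_land=55.525, impact vy=-5.053
  bounce: vy ← 0.63·5.053 = 3.183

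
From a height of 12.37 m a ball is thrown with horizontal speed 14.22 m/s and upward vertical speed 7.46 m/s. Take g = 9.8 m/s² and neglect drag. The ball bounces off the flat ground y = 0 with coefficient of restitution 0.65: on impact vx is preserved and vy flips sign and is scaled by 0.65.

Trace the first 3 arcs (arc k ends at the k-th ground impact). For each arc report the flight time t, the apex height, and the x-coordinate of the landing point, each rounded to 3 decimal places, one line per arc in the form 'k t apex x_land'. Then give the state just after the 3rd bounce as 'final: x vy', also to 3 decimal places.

Arc 1: start y=12.370, vy=7.460 → t=2.523, apex=15.209, x_land=35.877, impact vy=-17.266
  bounce: vy ← 0.65·17.266 = 11.223
Arc 2: start y=0.000, vy=11.223 → t=2.290, apex=6.426, x_land=68.446, impact vy=-11.223
  bounce: vy ← 0.65·11.223 = 7.295
Arc 3: start y=0.000, vy=7.295 → t=1.489, apex=2.715, x_land=89.616, impact vy=-7.295
  bounce: vy ← 0.65·7.295 = 4.742

1 2.523 15.209 35.877
2 2.290 6.426 68.446
3 1.489 2.715 89.616
final: 89.616 4.742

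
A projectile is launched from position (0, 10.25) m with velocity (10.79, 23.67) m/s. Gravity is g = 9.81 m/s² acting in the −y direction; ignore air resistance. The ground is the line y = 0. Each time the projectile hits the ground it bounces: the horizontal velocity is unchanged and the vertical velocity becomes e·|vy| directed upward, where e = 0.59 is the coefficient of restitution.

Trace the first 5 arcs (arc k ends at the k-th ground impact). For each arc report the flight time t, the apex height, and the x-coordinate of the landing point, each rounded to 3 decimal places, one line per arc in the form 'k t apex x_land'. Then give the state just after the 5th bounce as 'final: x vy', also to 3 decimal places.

1 5.226 38.806 56.384
2 3.319 13.508 92.196
3 1.958 4.702 113.326
4 1.155 1.637 125.792
5 0.682 0.570 133.147
final: 133.147 1.973

Arc 1: start y=10.250, vy=23.670 → t=5.226, apex=38.806, x_land=56.384, impact vy=-27.593
  bounce: vy ← 0.59·27.593 = 16.280
Arc 2: start y=0.000, vy=16.280 → t=3.319, apex=13.508, x_land=92.196, impact vy=-16.280
  bounce: vy ← 0.59·16.280 = 9.605
Arc 3: start y=0.000, vy=9.605 → t=1.958, apex=4.702, x_land=113.326, impact vy=-9.605
  bounce: vy ← 0.59·9.605 = 5.667
Arc 4: start y=0.000, vy=5.667 → t=1.155, apex=1.637, x_land=125.792, impact vy=-5.667
  bounce: vy ← 0.59·5.667 = 3.344
Arc 5: start y=0.000, vy=3.344 → t=0.682, apex=0.570, x_land=133.147, impact vy=-3.344
  bounce: vy ← 0.59·3.344 = 1.973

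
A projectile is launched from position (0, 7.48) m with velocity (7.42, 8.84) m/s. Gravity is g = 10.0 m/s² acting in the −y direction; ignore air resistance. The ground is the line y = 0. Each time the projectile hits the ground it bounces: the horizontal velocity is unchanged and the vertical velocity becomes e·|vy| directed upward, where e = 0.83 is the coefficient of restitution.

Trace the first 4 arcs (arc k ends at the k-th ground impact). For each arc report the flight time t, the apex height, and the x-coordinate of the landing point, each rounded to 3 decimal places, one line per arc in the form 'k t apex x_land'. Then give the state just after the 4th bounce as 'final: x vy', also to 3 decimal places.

1 2.393 11.387 17.757
2 2.505 7.845 36.345
3 2.079 5.404 51.773
4 1.726 3.723 64.579
final: 64.579 7.162

Arc 1: start y=7.480, vy=8.840 → t=2.393, apex=11.387, x_land=17.757, impact vy=-15.091
  bounce: vy ← 0.83·15.091 = 12.526
Arc 2: start y=0.000, vy=12.526 → t=2.505, apex=7.845, x_land=36.345, impact vy=-12.526
  bounce: vy ← 0.83·12.526 = 10.396
Arc 3: start y=0.000, vy=10.396 → t=2.079, apex=5.404, x_land=51.773, impact vy=-10.396
  bounce: vy ← 0.83·10.396 = 8.629
Arc 4: start y=0.000, vy=8.629 → t=1.726, apex=3.723, x_land=64.579, impact vy=-8.629
  bounce: vy ← 0.83·8.629 = 7.162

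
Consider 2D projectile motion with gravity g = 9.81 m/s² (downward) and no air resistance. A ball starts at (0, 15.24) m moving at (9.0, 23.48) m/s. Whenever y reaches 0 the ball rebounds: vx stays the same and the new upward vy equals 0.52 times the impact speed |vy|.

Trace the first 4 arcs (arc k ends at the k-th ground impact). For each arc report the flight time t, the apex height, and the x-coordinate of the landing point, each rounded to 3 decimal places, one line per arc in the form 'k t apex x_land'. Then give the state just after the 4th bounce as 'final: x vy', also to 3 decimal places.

1 5.366 43.339 48.294
2 3.091 11.719 76.116
3 1.608 3.169 90.584
4 0.836 0.857 98.107
final: 98.107 2.132

Arc 1: start y=15.240, vy=23.480 → t=5.366, apex=43.339, x_land=48.294, impact vy=-29.160
  bounce: vy ← 0.52·29.160 = 15.163
Arc 2: start y=0.000, vy=15.163 → t=3.091, apex=11.719, x_land=76.116, impact vy=-15.163
  bounce: vy ← 0.52·15.163 = 7.885
Arc 3: start y=0.000, vy=7.885 → t=1.608, apex=3.169, x_land=90.584, impact vy=-7.885
  bounce: vy ← 0.52·7.885 = 4.100
Arc 4: start y=0.000, vy=4.100 → t=0.836, apex=0.857, x_land=98.107, impact vy=-4.100
  bounce: vy ← 0.52·4.100 = 2.132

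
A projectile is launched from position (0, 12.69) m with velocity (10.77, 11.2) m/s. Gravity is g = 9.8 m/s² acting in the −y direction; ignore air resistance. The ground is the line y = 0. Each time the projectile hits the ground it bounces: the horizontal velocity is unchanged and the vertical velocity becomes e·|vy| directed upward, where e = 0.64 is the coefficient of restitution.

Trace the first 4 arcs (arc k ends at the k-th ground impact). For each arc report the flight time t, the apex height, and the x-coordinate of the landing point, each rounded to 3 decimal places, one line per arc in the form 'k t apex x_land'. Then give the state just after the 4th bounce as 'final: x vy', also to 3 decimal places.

Arc 1: start y=12.690, vy=11.200 → t=3.117, apex=19.090, x_land=33.566, impact vy=-19.343
  bounce: vy ← 0.64·19.343 = 12.380
Arc 2: start y=0.000, vy=12.380 → t=2.526, apex=7.819, x_land=60.777, impact vy=-12.380
  bounce: vy ← 0.64·12.380 = 7.923
Arc 3: start y=0.000, vy=7.923 → t=1.617, apex=3.203, x_land=78.191, impact vy=-7.923
  bounce: vy ← 0.64·7.923 = 5.071
Arc 4: start y=0.000, vy=5.071 → t=1.035, apex=1.312, x_land=89.336, impact vy=-5.071
  bounce: vy ← 0.64·5.071 = 3.245

1 3.117 19.090 33.566
2 2.526 7.819 60.777
3 1.617 3.203 78.191
4 1.035 1.312 89.336
final: 89.336 3.245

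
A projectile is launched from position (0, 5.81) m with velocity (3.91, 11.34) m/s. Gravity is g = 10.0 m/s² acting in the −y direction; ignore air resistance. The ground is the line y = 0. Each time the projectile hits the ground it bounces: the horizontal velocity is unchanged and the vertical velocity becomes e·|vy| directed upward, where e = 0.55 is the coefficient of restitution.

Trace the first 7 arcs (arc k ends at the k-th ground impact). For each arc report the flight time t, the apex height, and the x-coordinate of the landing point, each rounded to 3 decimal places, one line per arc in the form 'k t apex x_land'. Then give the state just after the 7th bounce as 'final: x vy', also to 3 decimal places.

Arc 1: start y=5.810, vy=11.340 → t=2.699, apex=12.240, x_land=10.552, impact vy=-15.646
  bounce: vy ← 0.55·15.646 = 8.605
Arc 2: start y=0.000, vy=8.605 → t=1.721, apex=3.703, x_land=17.281, impact vy=-8.605
  bounce: vy ← 0.55·8.605 = 4.733
Arc 3: start y=0.000, vy=4.733 → t=0.947, apex=1.120, x_land=20.982, impact vy=-4.733
  bounce: vy ← 0.55·4.733 = 2.603
Arc 4: start y=0.000, vy=2.603 → t=0.521, apex=0.339, x_land=23.018, impact vy=-2.603
  bounce: vy ← 0.55·2.603 = 1.432
Arc 5: start y=0.000, vy=1.432 → t=0.286, apex=0.102, x_land=24.137, impact vy=-1.432
  bounce: vy ← 0.55·1.432 = 0.787
Arc 6: start y=0.000, vy=0.787 → t=0.157, apex=0.031, x_land=24.753, impact vy=-0.787
  bounce: vy ← 0.55·0.787 = 0.433
Arc 7: start y=0.000, vy=0.433 → t=0.087, apex=0.009, x_land=25.092, impact vy=-0.433
  bounce: vy ← 0.55·0.433 = 0.238

1 2.699 12.240 10.552
2 1.721 3.703 17.281
3 0.947 1.120 20.982
4 0.521 0.339 23.018
5 0.286 0.102 24.137
6 0.157 0.031 24.753
7 0.087 0.009 25.092
final: 25.092 0.238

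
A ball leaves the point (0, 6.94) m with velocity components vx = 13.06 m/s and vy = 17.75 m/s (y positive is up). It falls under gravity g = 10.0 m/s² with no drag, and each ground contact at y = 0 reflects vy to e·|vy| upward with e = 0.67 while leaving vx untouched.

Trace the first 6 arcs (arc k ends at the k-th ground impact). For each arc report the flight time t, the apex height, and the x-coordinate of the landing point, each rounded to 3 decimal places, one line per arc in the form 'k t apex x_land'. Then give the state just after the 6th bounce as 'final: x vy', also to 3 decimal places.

1 3.905 22.693 51.005
2 2.855 10.187 88.288
3 1.913 4.573 113.267
4 1.281 2.053 130.003
5 0.859 0.921 141.217
6 0.575 0.414 148.730
final: 148.730 1.927

Arc 1: start y=6.940, vy=17.750 → t=3.905, apex=22.693, x_land=51.005, impact vy=-21.304
  bounce: vy ← 0.67·21.304 = 14.274
Arc 2: start y=0.000, vy=14.274 → t=2.855, apex=10.187, x_land=88.288, impact vy=-14.274
  bounce: vy ← 0.67·14.274 = 9.563
Arc 3: start y=0.000, vy=9.563 → t=1.913, apex=4.573, x_land=113.267, impact vy=-9.563
  bounce: vy ← 0.67·9.563 = 6.407
Arc 4: start y=0.000, vy=6.407 → t=1.281, apex=2.053, x_land=130.003, impact vy=-6.407
  bounce: vy ← 0.67·6.407 = 4.293
Arc 5: start y=0.000, vy=4.293 → t=0.859, apex=0.921, x_land=141.217, impact vy=-4.293
  bounce: vy ← 0.67·4.293 = 2.876
Arc 6: start y=0.000, vy=2.876 → t=0.575, apex=0.414, x_land=148.730, impact vy=-2.876
  bounce: vy ← 0.67·2.876 = 1.927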